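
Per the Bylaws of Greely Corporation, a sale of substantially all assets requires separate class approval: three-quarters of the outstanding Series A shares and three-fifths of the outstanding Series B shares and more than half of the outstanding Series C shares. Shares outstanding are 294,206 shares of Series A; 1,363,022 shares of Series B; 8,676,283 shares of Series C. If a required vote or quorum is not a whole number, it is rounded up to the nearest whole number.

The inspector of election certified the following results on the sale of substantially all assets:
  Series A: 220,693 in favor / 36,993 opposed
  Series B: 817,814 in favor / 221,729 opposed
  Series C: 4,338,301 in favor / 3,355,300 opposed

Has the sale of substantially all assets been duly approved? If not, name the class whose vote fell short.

Approved — every class gave the required vote.

Series A: 3/4 of 294206 = 220654.50, rounded up to 220655; 220,655 required, 220,693 in favor — approved.
Series B: 3/5 of 1363022 = 817813.20, rounded up to 817814; 817,814 required, 817,814 in favor — approved.
Series C: a majority of 8676283 is 4338142; 4,338,142 required, 4,338,301 in favor — approved.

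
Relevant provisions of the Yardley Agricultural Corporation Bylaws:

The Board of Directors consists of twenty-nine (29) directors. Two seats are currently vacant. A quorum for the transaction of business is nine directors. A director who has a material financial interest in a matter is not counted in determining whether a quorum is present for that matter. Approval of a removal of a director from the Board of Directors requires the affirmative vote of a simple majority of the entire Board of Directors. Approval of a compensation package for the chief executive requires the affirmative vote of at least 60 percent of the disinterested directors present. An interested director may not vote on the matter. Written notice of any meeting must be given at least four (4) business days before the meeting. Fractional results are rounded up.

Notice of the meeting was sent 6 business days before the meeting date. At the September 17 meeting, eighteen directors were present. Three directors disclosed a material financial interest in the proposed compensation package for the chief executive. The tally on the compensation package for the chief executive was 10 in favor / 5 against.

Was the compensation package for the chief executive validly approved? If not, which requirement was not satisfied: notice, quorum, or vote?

Valid — all requirements satisfied.

Notice: 6 business days given; 4 required (6 ≥ 4). Satisfied.
Quorum: 18 present, but the 3 interested directors do not count, leaving 15. Quorum is 9. Satisfied.
Vote: the compensation package for the chief executive requires three-fifths of the disinterested directors present (18 − 3 = 15). 3/5 of 15 = 9, so 9 affirmative votes are needed; 10 voted in favor. Satisfied.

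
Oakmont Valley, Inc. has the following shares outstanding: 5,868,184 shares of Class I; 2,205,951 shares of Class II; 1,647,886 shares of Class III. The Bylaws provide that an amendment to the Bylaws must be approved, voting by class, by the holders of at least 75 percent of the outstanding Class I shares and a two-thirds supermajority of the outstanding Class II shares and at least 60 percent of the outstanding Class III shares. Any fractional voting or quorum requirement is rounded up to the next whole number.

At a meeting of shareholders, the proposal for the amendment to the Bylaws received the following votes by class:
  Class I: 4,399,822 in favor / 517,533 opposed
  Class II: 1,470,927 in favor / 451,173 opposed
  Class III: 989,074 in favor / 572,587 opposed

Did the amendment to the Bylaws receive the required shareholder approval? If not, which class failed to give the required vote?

Not approved — the Class I shares did not give the required vote.

Class I: 3/4 of 5868184 = 4401138; 4,401,138 required, 4,399,822 in favor — not approved.
Class II: 2/3 of 2205951 = 1470634; 1,470,634 required, 1,470,927 in favor — approved.
Class III: 3/5 of 1647886 = 988731.60, rounded up to 988732; 988,732 required, 989,074 in favor — approved.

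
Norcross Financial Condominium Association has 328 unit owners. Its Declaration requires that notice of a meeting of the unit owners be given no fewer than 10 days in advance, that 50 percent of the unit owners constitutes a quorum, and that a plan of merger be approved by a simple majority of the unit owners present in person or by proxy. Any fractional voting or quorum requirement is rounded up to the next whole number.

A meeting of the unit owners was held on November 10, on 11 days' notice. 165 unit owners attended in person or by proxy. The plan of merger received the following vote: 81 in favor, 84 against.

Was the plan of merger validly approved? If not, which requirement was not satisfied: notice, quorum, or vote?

Invalid — vote requirement not satisfied.

Notice: 11 days given; 10 required. Satisfied.
Quorum: 50% of 328 = 164; 165 present. Satisfied.
Vote: requires a majority of those present (165); a majority of 165 is 83, so 83 needed; 81 in favor. Not satisfied.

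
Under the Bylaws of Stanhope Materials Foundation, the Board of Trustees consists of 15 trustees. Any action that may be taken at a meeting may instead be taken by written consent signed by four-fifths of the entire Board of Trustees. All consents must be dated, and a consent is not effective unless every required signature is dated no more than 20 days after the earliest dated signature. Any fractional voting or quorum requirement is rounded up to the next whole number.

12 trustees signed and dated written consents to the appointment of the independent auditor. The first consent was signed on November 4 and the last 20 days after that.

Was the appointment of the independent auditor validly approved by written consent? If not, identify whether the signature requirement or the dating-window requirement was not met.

Effective — both the signature and dating-window requirements are satisfied.

Signatures required: four-fifths of 15 — 4/5 of 15 = 12, so 12 needed; 12 signed. Sufficient.
Dating window: the latest signature is 20 days after the earliest; the limit is 20 days. Within the window.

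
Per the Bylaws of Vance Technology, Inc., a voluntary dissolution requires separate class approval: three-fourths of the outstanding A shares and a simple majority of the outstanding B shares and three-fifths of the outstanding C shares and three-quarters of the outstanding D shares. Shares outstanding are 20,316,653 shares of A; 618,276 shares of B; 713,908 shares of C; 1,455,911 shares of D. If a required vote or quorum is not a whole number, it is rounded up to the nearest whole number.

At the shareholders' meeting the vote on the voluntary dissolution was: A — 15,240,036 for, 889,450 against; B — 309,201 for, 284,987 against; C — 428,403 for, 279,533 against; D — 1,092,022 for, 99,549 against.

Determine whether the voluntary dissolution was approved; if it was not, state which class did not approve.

Approved — every class gave the required vote.

A: 3/4 of 20316653 = 15237489.75, rounded up to 15237490; 15,237,490 required, 15,240,036 in favor — approved.
B: a majority of 618276 is 309139; 309,139 required, 309,201 in favor — approved.
C: 3/5 of 713908 = 428344.80, rounded up to 428345; 428,345 required, 428,403 in favor — approved.
D: 3/4 of 1455911 = 1091933.25, rounded up to 1091934; 1,091,934 required, 1,092,022 in favor — approved.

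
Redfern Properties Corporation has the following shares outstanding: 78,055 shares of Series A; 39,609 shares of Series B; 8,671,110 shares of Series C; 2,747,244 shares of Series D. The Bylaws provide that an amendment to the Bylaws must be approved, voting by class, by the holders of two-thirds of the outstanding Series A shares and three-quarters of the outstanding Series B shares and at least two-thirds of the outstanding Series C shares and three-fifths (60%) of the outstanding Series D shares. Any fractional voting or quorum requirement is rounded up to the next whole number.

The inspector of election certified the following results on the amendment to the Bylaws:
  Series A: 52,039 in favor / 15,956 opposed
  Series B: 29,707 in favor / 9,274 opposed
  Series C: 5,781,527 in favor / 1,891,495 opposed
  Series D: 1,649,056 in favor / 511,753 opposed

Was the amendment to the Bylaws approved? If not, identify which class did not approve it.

Approved — every class gave the required vote.

Series A: 2/3 of 78055 = 52036.67, rounded up to 52037; 52,037 required, 52,039 in favor — approved.
Series B: 3/4 of 39609 = 29706.75, rounded up to 29707; 29,707 required, 29,707 in favor — approved.
Series C: 2/3 of 8671110 = 5780740; 5,780,740 required, 5,781,527 in favor — approved.
Series D: 3/5 of 2747244 = 1648346.40, rounded up to 1648347; 1,648,347 required, 1,649,056 in favor — approved.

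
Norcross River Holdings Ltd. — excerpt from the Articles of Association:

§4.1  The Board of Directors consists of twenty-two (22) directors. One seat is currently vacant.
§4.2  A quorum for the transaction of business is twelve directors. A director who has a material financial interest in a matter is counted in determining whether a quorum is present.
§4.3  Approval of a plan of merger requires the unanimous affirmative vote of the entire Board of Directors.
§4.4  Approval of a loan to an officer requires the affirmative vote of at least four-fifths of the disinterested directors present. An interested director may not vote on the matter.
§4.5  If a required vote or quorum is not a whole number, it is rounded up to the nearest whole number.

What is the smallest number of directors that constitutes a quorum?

The quorum is fixed at 12.

12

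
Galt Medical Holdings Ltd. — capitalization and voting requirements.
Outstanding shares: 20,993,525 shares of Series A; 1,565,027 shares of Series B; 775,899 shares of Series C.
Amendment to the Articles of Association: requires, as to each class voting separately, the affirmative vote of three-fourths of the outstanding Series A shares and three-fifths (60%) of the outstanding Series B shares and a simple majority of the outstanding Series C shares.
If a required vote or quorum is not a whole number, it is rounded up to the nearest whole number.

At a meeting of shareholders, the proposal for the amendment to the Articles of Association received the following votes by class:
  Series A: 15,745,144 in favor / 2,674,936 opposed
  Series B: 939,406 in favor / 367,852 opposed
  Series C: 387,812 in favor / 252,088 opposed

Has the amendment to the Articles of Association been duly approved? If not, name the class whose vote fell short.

Not approved — the Series C shares did not give the required vote.

Series A: 3/4 of 20993525 = 15745143.75, rounded up to 15745144; 15,745,144 required, 15,745,144 in favor — approved.
Series B: 3/5 of 1565027 = 939016.20, rounded up to 939017; 939,017 required, 939,406 in favor — approved.
Series C: a majority of 775899 is 387950; 387,950 required, 387,812 in favor — not approved.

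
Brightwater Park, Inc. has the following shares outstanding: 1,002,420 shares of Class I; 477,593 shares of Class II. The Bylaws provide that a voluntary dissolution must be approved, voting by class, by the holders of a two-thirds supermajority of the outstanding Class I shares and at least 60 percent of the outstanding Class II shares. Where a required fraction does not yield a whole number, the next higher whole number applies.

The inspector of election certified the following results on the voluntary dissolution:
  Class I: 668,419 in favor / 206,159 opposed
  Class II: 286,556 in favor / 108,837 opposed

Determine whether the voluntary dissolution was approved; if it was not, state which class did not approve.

Class I: 2/3 of 1002420 = 668280; 668,280 required, 668,419 in favor — approved.
Class II: 3/5 of 477593 = 286555.80, rounded up to 286556; 286,556 required, 286,556 in favor — approved.

Approved — every class gave the required vote.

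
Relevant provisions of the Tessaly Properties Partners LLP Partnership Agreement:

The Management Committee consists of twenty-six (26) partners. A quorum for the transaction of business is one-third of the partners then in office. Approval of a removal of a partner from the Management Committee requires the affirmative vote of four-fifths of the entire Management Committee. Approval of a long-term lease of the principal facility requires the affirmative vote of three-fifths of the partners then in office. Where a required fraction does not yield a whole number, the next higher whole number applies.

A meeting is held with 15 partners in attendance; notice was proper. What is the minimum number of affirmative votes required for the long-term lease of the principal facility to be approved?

16

The long-term lease of the principal facility requires three-fifths of the partners then in office (26).
3/5 of 26 = 15.60, rounded up to 16.
(Only 15 can vote, so the long-term lease of the principal facility cannot pass at this meeting, but the required vote is still 16.)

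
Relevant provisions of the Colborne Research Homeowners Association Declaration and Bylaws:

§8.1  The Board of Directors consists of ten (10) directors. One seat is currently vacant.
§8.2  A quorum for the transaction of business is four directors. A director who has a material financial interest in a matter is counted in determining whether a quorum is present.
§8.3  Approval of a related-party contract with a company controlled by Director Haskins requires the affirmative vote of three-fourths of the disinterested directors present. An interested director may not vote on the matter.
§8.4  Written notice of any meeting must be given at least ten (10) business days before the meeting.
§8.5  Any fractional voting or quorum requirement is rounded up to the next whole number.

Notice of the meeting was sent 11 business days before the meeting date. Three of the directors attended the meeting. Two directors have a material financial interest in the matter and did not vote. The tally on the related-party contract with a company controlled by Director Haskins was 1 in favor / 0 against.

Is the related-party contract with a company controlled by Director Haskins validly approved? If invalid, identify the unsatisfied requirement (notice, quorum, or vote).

Notice: 11 business days given; 10 required (11 ≥ 10). Satisfied.
Quorum: 3 present (interested directors count toward quorum); quorum is 4. Not satisfied.
Vote: the related-party contract with a company controlled by Director Haskins requires three-fourths of the disinterested directors present (3 − 2 = 1). 3/4 of 1 = 0.75, rounded up to 1, so 1 affirmative vote is needed; 1 voted in favor. Satisfied. (Moot — without a quorum no business can be validly transacted.)

Invalid — quorum requirement not satisfied.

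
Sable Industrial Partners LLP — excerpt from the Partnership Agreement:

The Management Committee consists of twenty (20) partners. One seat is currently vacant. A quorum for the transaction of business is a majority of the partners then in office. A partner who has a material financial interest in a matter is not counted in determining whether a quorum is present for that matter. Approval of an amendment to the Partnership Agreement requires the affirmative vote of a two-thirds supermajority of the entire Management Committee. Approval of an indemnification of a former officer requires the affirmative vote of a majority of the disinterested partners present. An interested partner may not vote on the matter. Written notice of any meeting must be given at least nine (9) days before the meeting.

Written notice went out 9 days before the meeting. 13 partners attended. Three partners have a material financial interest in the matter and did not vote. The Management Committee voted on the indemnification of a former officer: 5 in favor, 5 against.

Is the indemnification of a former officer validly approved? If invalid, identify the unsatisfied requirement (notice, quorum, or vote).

Notice: 9 days given; 9 required (9 ≥ 9). Satisfied.
Quorum: 13 present, but the 3 interested partners do not count, leaving 10. Quorum is 10. Satisfied.
Vote: the indemnification of a former officer requires a majority of the disinterested partners present (13 − 3 = 10). A majority of 10 is 6, so 6 affirmative votes are needed; 5 voted in favor. Not satisfied.

Invalid — vote requirement not satisfied.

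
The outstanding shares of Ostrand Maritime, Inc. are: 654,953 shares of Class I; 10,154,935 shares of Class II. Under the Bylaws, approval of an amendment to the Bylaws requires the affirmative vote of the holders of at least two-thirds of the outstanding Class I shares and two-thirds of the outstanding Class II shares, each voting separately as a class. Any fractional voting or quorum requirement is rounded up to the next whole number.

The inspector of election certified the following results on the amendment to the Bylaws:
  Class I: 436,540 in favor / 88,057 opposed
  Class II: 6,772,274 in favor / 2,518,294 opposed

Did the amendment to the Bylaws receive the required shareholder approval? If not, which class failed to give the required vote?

Not approved — the Class I shares did not give the required vote.

Class I: 2/3 of 654953 = 436635.33, rounded up to 436636; 436,636 required, 436,540 in favor — not approved.
Class II: 2/3 of 10154935 = 6769956.67, rounded up to 6769957; 6,769,957 required, 6,772,274 in favor — approved.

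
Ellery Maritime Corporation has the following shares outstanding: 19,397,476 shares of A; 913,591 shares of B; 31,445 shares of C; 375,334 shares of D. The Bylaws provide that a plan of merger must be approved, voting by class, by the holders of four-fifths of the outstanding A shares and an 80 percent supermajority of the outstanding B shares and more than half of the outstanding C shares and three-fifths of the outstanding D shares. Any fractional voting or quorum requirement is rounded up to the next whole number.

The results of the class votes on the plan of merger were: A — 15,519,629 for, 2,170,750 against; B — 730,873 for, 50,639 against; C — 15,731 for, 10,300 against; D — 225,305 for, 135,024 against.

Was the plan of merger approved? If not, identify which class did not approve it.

A: 4/5 of 19397476 = 15517980.80, rounded up to 15517981; 15,517,981 required, 15,519,629 in favor — approved.
B: 4/5 of 913591 = 730872.80, rounded up to 730873; 730,873 required, 730,873 in favor — approved.
C: a majority of 31445 is 15723; 15,723 required, 15,731 in favor — approved.
D: 3/5 of 375334 = 225200.40, rounded up to 225201; 225,201 required, 225,305 in favor — approved.

Approved — every class gave the required vote.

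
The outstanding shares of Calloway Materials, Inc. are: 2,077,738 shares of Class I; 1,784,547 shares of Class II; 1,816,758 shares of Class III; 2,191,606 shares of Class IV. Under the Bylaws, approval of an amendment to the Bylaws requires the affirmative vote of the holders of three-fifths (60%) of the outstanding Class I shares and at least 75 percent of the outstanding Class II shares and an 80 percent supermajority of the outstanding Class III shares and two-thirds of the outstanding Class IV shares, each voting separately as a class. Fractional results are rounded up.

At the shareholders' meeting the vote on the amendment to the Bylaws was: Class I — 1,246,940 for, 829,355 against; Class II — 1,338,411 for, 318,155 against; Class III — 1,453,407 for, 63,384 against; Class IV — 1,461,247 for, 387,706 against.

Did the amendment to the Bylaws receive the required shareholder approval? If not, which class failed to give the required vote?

Class I: 3/5 of 2077738 = 1246642.80, rounded up to 1246643; 1,246,643 required, 1,246,940 in favor — approved.
Class II: 3/4 of 1784547 = 1338410.25, rounded up to 1338411; 1,338,411 required, 1,338,411 in favor — approved.
Class III: 4/5 of 1816758 = 1453406.40, rounded up to 1453407; 1,453,407 required, 1,453,407 in favor — approved.
Class IV: 2/3 of 2191606 = 1461070.67, rounded up to 1461071; 1,461,071 required, 1,461,247 in favor — approved.

Approved — every class gave the required vote.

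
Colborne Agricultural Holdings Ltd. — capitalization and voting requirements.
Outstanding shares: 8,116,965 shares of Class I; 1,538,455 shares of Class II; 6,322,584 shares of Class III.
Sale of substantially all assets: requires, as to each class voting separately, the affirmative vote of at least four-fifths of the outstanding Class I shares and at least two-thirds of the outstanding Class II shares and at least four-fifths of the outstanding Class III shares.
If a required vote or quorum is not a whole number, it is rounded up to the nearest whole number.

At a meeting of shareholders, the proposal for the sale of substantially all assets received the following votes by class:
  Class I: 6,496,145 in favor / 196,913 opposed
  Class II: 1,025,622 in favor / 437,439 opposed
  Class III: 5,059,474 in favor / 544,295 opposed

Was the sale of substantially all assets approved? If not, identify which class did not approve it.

Class I: 4/5 of 8116965 = 6493572; 6,493,572 required, 6,496,145 in favor — approved.
Class II: 2/3 of 1538455 = 1025636.67, rounded up to 1025637; 1,025,637 required, 1,025,622 in favor — not approved.
Class III: 4/5 of 6322584 = 5058067.20, rounded up to 5058068; 5,058,068 required, 5,059,474 in favor — approved.

Not approved — the Class II shares did not give the required vote.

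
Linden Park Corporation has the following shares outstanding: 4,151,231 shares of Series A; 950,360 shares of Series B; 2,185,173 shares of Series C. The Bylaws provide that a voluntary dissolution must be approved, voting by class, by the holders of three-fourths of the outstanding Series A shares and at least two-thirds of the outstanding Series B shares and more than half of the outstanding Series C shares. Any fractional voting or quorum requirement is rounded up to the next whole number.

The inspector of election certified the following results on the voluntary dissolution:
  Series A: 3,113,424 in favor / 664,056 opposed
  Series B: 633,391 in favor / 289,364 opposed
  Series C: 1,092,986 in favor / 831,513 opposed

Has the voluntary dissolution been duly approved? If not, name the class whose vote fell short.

Series A: 3/4 of 4151231 = 3113423.25, rounded up to 3113424; 3,113,424 required, 3,113,424 in favor — approved.
Series B: 2/3 of 950360 = 633573.33, rounded up to 633574; 633,574 required, 633,391 in favor — not approved.
Series C: a majority of 2185173 is 1092587; 1,092,587 required, 1,092,986 in favor — approved.

Not approved — the Series B shares did not give the required vote.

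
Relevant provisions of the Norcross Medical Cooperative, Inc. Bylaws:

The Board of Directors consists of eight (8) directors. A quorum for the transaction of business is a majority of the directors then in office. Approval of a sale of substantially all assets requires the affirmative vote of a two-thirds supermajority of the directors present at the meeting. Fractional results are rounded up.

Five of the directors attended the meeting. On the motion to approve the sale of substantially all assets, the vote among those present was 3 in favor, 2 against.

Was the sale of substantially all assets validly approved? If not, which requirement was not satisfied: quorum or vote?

Invalid — vote requirement not satisfied.

Quorum: 5 present; quorum is 5. Satisfied.
Vote: the sale of substantially all assets requires two-thirds of the directors present (5). 2/3 of 5 = 3.33, rounded up to 4, so 4 affirmative votes are needed; 3 voted in favor. Not satisfied.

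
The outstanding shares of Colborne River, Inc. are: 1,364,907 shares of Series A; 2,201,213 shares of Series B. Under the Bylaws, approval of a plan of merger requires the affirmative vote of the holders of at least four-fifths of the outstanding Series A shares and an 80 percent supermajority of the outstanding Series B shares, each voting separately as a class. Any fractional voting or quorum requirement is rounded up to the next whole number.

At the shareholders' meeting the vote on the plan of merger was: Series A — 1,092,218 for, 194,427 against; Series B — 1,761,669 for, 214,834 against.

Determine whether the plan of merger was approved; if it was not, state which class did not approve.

Series A: 4/5 of 1364907 = 1091925.60, rounded up to 1091926; 1,091,926 required, 1,092,218 in favor — approved.
Series B: 4/5 of 2201213 = 1760970.40, rounded up to 1760971; 1,760,971 required, 1,761,669 in favor — approved.

Approved — every class gave the required vote.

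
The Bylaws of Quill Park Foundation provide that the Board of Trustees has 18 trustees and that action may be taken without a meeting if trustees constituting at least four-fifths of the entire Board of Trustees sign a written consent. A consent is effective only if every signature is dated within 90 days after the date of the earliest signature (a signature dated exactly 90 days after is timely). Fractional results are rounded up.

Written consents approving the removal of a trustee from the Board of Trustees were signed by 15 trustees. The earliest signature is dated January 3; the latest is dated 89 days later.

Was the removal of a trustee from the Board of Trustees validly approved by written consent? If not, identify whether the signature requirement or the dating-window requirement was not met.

Signatures required: at least four-fifths of 18 — 4/5 of 18 = 14.40, rounded up to 15, so 15 needed; 15 signed. Sufficient.
Dating window: the latest signature is 89 days after the earliest; the limit is 90 days. Within the window.

Effective — both the signature and dating-window requirements are satisfied.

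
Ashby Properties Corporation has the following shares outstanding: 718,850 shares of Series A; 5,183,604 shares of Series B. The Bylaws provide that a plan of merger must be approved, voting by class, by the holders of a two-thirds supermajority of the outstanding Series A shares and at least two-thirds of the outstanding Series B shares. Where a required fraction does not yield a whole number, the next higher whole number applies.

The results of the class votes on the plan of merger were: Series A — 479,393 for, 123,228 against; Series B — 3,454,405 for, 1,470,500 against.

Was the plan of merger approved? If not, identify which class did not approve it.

Series A: 2/3 of 718850 = 479233.33, rounded up to 479234; 479,234 required, 479,393 in favor — approved.
Series B: 2/3 of 5183604 = 3455736; 3,455,736 required, 3,454,405 in favor — not approved.

Not approved — the Series B shares did not give the required vote.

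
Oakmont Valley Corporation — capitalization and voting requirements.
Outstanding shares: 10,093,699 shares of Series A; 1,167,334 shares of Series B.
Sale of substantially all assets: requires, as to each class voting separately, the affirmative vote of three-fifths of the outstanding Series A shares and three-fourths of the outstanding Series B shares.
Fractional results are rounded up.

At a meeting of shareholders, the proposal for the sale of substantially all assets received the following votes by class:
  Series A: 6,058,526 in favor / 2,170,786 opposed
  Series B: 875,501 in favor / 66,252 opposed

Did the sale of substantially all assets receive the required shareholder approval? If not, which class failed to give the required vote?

Series A: 3/5 of 10093699 = 6056219.40, rounded up to 6056220; 6,056,220 required, 6,058,526 in favor — approved.
Series B: 3/4 of 1167334 = 875500.50, rounded up to 875501; 875,501 required, 875,501 in favor — approved.

Approved — every class gave the required vote.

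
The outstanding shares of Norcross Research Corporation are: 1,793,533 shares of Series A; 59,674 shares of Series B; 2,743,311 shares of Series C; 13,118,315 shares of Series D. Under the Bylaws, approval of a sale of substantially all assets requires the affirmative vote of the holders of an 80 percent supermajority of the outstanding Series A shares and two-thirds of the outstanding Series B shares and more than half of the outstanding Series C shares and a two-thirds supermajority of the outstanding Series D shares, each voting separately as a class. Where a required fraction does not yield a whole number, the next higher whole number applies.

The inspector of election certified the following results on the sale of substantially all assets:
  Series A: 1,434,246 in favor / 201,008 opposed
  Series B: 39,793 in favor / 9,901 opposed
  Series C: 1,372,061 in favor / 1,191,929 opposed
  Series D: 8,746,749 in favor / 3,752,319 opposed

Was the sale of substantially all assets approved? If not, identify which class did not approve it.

Series A: 4/5 of 1793533 = 1434826.40, rounded up to 1434827; 1,434,827 required, 1,434,246 in favor — not approved.
Series B: 2/3 of 59674 = 39782.67, rounded up to 39783; 39,783 required, 39,793 in favor — approved.
Series C: a majority of 2743311 is 1371656; 1,371,656 required, 1,372,061 in favor — approved.
Series D: 2/3 of 13118315 = 8745543.33, rounded up to 8745544; 8,745,544 required, 8,746,749 in favor — approved.

Not approved — the Series A shares did not give the required vote.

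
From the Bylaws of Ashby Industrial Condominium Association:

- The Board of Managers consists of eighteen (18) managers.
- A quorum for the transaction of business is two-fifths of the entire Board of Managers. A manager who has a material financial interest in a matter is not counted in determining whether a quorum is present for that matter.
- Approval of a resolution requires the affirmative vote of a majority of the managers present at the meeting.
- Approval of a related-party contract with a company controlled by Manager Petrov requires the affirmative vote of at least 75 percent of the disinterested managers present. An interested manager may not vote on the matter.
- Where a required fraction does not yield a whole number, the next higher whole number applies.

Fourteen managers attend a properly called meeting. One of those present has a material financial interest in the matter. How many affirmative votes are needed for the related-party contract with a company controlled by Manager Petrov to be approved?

The related-party contract with a company controlled by Manager Petrov requires three-fourths of the disinterested managers present (14 − 1 = 13).
3/4 of 13 = 9.75, rounded up to 10.

10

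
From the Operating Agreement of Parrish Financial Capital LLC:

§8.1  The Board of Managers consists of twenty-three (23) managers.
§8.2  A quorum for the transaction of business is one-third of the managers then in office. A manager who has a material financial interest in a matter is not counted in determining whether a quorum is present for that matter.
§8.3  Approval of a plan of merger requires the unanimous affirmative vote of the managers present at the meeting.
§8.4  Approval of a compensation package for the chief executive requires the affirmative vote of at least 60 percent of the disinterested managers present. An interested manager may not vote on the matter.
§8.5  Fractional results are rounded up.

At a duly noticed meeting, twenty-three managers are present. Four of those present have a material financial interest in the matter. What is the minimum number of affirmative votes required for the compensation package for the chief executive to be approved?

12

The compensation package for the chief executive requires three-fifths of the disinterested managers present (23 − 4 = 19).
3/5 of 19 = 11.40, rounded up to 12.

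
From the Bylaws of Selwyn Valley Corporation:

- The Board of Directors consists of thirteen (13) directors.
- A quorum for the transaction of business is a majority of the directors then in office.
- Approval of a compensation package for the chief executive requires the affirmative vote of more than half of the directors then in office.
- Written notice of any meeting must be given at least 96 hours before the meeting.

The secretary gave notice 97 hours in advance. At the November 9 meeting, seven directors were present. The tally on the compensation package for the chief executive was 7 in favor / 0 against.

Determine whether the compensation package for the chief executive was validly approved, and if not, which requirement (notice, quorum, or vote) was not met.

Notice: 97 hours given; 96 required (97 ≥ 96). Satisfied.
Quorum: 7 present; quorum is 7. Satisfied.
Vote: the compensation package for the chief executive requires a majority of the directors then in office (13). A majority of 13 is 7, so 7 affirmative votes are needed; 7 voted in favor. Satisfied.

Valid — all requirements satisfied.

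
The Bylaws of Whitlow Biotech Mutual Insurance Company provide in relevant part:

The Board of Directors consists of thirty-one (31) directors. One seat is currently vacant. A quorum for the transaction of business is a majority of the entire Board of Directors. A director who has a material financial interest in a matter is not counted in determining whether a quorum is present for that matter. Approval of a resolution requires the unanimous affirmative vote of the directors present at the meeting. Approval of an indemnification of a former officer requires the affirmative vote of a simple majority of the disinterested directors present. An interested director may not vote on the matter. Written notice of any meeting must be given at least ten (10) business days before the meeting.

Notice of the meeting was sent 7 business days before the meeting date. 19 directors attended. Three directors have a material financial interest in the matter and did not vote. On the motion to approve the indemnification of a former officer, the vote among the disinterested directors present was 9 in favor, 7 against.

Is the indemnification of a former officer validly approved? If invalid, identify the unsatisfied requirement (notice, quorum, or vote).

Invalid — notice requirement not satisfied.

Notice: 7 business days given; 10 required (7 < 10). Not satisfied.
Quorum: 19 present, but the 3 interested directors do not count, leaving 16. Quorum is 16. Satisfied.
Vote: the indemnification of a former officer requires a majority of the disinterested directors present (19 − 3 = 16). A majority of 16 is 9, so 9 affirmative votes are needed; 9 voted in favor. Satisfied.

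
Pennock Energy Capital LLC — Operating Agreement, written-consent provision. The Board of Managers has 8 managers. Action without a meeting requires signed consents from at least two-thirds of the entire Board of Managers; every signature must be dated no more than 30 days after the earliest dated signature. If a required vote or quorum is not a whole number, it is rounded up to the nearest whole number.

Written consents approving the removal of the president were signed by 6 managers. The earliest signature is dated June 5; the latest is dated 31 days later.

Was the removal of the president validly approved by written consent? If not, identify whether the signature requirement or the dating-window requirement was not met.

Not effective — dating-window requirement not satisfied.

Signatures required: at least two-thirds of 8 — 2/3 of 8 = 5.33, rounded up to 6, so 6 needed; 6 signed. Sufficient.
Dating window: the latest signature is 31 days after the earliest; the limit is 30 days. Outside the window.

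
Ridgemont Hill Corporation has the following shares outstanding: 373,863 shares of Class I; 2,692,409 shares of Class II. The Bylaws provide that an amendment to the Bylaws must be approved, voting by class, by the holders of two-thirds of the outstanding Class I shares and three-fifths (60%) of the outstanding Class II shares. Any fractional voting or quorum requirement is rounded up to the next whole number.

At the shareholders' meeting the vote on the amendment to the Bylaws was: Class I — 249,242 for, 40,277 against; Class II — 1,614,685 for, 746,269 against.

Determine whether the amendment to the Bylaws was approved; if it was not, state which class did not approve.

Class I: 2/3 of 373863 = 249242; 249,242 required, 249,242 in favor — approved.
Class II: 3/5 of 2692409 = 1615445.40, rounded up to 1615446; 1,615,446 required, 1,614,685 in favor — not approved.

Not approved — the Class II shares did not give the required vote.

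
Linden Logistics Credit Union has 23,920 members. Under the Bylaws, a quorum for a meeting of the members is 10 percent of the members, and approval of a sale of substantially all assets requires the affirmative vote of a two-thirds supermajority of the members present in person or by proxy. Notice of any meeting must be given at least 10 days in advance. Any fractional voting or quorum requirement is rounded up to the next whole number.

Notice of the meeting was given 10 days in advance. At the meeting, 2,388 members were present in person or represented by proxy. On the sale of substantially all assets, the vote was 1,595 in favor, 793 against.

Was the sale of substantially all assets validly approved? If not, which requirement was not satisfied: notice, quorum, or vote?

Invalid — quorum requirement not satisfied.

Notice: 10 days given; 10 required. Satisfied.
Quorum: 10% of 23,920 = 2,392; 2,388 present. Not satisfied.
Vote: requires two-thirds of those present (2,388); 2/3 of 2388 = 1592, so 1,592 needed; 1,595 in favor. Satisfied.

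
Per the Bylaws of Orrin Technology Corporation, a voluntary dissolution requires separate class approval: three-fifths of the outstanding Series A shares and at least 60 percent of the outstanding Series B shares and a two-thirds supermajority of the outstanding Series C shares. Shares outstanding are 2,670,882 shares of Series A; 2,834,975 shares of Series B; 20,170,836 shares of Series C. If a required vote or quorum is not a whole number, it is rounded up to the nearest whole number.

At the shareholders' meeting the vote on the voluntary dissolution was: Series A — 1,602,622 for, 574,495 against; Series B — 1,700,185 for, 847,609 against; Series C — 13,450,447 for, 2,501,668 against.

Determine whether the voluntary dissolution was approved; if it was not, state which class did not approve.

Not approved — the Series B shares did not give the required vote.

Series A: 3/5 of 2670882 = 1602529.20, rounded up to 1602530; 1,602,530 required, 1,602,622 in favor — approved.
Series B: 3/5 of 2834975 = 1700985; 1,700,985 required, 1,700,185 in favor — not approved.
Series C: 2/3 of 20170836 = 13447224; 13,447,224 required, 13,450,447 in favor — approved.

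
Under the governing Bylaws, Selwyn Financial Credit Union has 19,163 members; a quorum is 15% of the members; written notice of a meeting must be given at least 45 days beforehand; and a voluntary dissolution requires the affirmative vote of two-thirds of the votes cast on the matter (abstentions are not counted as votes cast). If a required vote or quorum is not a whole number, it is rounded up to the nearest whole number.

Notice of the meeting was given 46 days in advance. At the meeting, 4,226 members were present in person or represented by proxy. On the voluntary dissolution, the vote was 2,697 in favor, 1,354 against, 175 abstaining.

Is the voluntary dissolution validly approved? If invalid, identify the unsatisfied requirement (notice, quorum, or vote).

Invalid — vote requirement not satisfied.

Notice: 46 days given; 45 required. Satisfied.
Quorum: 15% of 19,163 = 2,874.45, rounded up to 2,875; 4,226 present. Satisfied.
Vote: requires two-thirds of the votes cast (4,226 − 175 abstaining = 4,051); 2/3 of 4051 = 2700.67, rounded up to 2701, so 2,701 needed; 2,697 in favor. Not satisfied.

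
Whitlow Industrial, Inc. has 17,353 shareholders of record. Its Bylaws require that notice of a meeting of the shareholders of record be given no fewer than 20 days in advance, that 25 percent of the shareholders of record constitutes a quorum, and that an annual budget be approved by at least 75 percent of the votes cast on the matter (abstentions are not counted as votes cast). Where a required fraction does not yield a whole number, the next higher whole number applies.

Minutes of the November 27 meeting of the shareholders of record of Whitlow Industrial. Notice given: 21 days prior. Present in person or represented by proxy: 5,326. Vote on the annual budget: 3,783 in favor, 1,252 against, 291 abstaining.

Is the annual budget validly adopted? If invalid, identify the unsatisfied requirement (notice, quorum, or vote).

Notice: 21 days given; 20 required. Satisfied.
Quorum: 25% of 17,353 = 4,338.25, rounded up to 4,339; 5,326 present. Satisfied.
Vote: requires three-fourths of the votes cast (5,326 − 291 abstaining = 5,035); 3/4 of 5035 = 3776.25, rounded up to 3777, so 3,777 needed; 3,783 in favor. Satisfied.

Valid — all requirements satisfied.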